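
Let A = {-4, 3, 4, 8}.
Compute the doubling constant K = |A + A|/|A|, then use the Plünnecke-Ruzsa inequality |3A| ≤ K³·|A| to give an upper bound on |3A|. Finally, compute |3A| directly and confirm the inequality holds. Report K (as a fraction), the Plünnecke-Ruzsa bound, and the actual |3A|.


|A| = 4.
Step 1: Compute A + A by enumerating all 16 pairs.
A + A = {-8, -1, 0, 4, 6, 7, 8, 11, 12, 16}, so |A + A| = 10.
Step 2: Doubling constant K = |A + A|/|A| = 10/4 = 10/4 ≈ 2.5000.
Step 3: Plünnecke-Ruzsa gives |3A| ≤ K³·|A| = (2.5000)³ · 4 ≈ 62.5000.
Step 4: Compute 3A = A + A + A directly by enumerating all triples (a,b,c) ∈ A³; |3A| = 19.
Step 5: Check 19 ≤ 62.5000? Yes ✓.

K = 10/4, Plünnecke-Ruzsa bound K³|A| ≈ 62.5000, |3A| = 19, inequality holds.


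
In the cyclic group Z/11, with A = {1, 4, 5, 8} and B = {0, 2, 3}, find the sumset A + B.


Work in Z/11Z: reduce every sum a + b modulo 11.
Enumerate all 12 pairs:
a = 1: 1+0=1, 1+2=3, 1+3=4
a = 4: 4+0=4, 4+2=6, 4+3=7
a = 5: 5+0=5, 5+2=7, 5+3=8
a = 8: 8+0=8, 8+2=10, 8+3=0
Distinct residues collected: {0, 1, 3, 4, 5, 6, 7, 8, 10}
|A + B| = 9 (out of 11 total residues).

A + B = {0, 1, 3, 4, 5, 6, 7, 8, 10}


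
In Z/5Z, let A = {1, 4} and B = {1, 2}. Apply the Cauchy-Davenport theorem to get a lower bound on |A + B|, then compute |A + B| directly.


Cauchy-Davenport: |A + B| ≥ min(p, |A| + |B| - 1) for A, B nonempty in Z/pZ.
|A| = 2, |B| = 2, p = 5.
CD lower bound = min(5, 2 + 2 - 1) = min(5, 3) = 3.
Compute A + B mod 5 directly:
a = 1: 1+1=2, 1+2=3
a = 4: 4+1=0, 4+2=1
A + B = {0, 1, 2, 3}, so |A + B| = 4.
Verify: 4 ≥ 3? Yes ✓.

CD lower bound = 3, actual |A + B| = 4.


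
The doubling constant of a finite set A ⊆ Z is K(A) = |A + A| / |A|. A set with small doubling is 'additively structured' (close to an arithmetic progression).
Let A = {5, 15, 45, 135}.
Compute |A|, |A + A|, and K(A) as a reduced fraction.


|A| = 4.
Compute A + A by enumerating all 16 pairs.
A + A = {10, 20, 30, 50, 60, 90, 140, 150, 180, 270}, so |A + A| = 10.
K = |A + A| / |A| = 10/4 = 5/2 ≈ 2.5000.
Reference: AP of size 4 gives K = 7/4 ≈ 1.7500; a fully generic set of size 4 gives K ≈ 2.5000.

|A| = 4, |A + A| = 10, K = 10/4 = 5/2.


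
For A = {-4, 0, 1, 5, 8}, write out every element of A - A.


A - A = {a - a' : a, a' ∈ A}.
Compute a - a' for each ordered pair (a, a'):
a = -4: -4--4=0, -4-0=-4, -4-1=-5, -4-5=-9, -4-8=-12
a = 0: 0--4=4, 0-0=0, 0-1=-1, 0-5=-5, 0-8=-8
a = 1: 1--4=5, 1-0=1, 1-1=0, 1-5=-4, 1-8=-7
a = 5: 5--4=9, 5-0=5, 5-1=4, 5-5=0, 5-8=-3
a = 8: 8--4=12, 8-0=8, 8-1=7, 8-5=3, 8-8=0
Collecting distinct values (and noting 0 appears from a-a):
A - A = {-12, -9, -8, -7, -5, -4, -3, -1, 0, 1, 3, 4, 5, 7, 8, 9, 12}
|A - A| = 17

A - A = {-12, -9, -8, -7, -5, -4, -3, -1, 0, 1, 3, 4, 5, 7, 8, 9, 12}


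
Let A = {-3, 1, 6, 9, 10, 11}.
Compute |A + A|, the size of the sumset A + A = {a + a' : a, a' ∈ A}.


A + A = {a + a' : a, a' ∈ A}; |A| = 6.
General bounds: 2|A| - 1 ≤ |A + A| ≤ |A|(|A|+1)/2, i.e. 11 ≤ |A + A| ≤ 21.
Lower bound 2|A|-1 is attained iff A is an arithmetic progression.
Enumerate sums a + a' for a ≤ a' (symmetric, so this suffices):
a = -3: -3+-3=-6, -3+1=-2, -3+6=3, -3+9=6, -3+10=7, -3+11=8
a = 1: 1+1=2, 1+6=7, 1+9=10, 1+10=11, 1+11=12
a = 6: 6+6=12, 6+9=15, 6+10=16, 6+11=17
a = 9: 9+9=18, 9+10=19, 9+11=20
a = 10: 10+10=20, 10+11=21
a = 11: 11+11=22
Distinct sums: {-6, -2, 2, 3, 6, 7, 8, 10, 11, 12, 15, 16, 17, 18, 19, 20, 21, 22}
|A + A| = 18

|A + A| = 18


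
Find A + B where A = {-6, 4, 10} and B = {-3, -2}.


A + B = {a + b : a ∈ A, b ∈ B}.
Enumerate all |A|·|B| = 3·2 = 6 pairs (a, b) and collect distinct sums.
a = -6: -6+-3=-9, -6+-2=-8
a = 4: 4+-3=1, 4+-2=2
a = 10: 10+-3=7, 10+-2=8
Collecting distinct sums: A + B = {-9, -8, 1, 2, 7, 8}
|A + B| = 6

A + B = {-9, -8, 1, 2, 7, 8}


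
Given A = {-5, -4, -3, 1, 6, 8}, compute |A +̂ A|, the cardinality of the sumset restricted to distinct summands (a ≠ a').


Restricted sumset: A +̂ A = {a + a' : a ∈ A, a' ∈ A, a ≠ a'}.
Equivalently, take A + A and drop any sum 2a that is achievable ONLY as a + a for a ∈ A (i.e. sums representable only with equal summands).
Enumerate pairs (a, a') with a < a' (symmetric, so each unordered pair gives one sum; this covers all a ≠ a'):
  -5 + -4 = -9
  -5 + -3 = -8
  -5 + 1 = -4
  -5 + 6 = 1
  -5 + 8 = 3
  -4 + -3 = -7
  -4 + 1 = -3
  -4 + 6 = 2
  -4 + 8 = 4
  -3 + 1 = -2
  -3 + 6 = 3
  -3 + 8 = 5
  1 + 6 = 7
  1 + 8 = 9
  6 + 8 = 14
Collected distinct sums: {-9, -8, -7, -4, -3, -2, 1, 2, 3, 4, 5, 7, 9, 14}
|A +̂ A| = 14
(Reference bound: |A +̂ A| ≥ 2|A| - 3 for |A| ≥ 2, with |A| = 6 giving ≥ 9.)

|A +̂ A| = 14


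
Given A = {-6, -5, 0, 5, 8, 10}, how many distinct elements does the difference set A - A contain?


A - A = {a - a' : a, a' ∈ A}; |A| = 6.
Bounds: 2|A|-1 ≤ |A - A| ≤ |A|² - |A| + 1, i.e. 11 ≤ |A - A| ≤ 31.
Note: 0 ∈ A - A always (from a - a). The set is symmetric: if d ∈ A - A then -d ∈ A - A.
Enumerate nonzero differences d = a - a' with a > a' (then include -d):
Positive differences: {1, 2, 3, 5, 6, 8, 10, 11, 13, 14, 15, 16}
Full difference set: {0} ∪ (positive diffs) ∪ (negative diffs).
|A - A| = 1 + 2·12 = 25 (matches direct enumeration: 25).

|A - A| = 25


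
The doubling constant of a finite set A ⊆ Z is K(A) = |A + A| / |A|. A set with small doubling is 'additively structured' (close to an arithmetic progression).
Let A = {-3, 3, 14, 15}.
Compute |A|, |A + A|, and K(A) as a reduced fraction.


|A| = 4.
Compute A + A by enumerating all 16 pairs.
A + A = {-6, 0, 6, 11, 12, 17, 18, 28, 29, 30}, so |A + A| = 10.
K = |A + A| / |A| = 10/4 = 5/2 ≈ 2.5000.
Reference: AP of size 4 gives K = 7/4 ≈ 1.7500; a fully generic set of size 4 gives K ≈ 2.5000.

|A| = 4, |A + A| = 10, K = 10/4 = 5/2.


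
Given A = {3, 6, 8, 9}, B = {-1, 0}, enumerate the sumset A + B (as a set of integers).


A + B = {a + b : a ∈ A, b ∈ B}.
Enumerate all |A|·|B| = 4·2 = 8 pairs (a, b) and collect distinct sums.
a = 3: 3+-1=2, 3+0=3
a = 6: 6+-1=5, 6+0=6
a = 8: 8+-1=7, 8+0=8
a = 9: 9+-1=8, 9+0=9
Collecting distinct sums: A + B = {2, 3, 5, 6, 7, 8, 9}
|A + B| = 7

A + B = {2, 3, 5, 6, 7, 8, 9}


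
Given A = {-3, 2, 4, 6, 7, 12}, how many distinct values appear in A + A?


A + A = {a + a' : a, a' ∈ A}; |A| = 6.
General bounds: 2|A| - 1 ≤ |A + A| ≤ |A|(|A|+1)/2, i.e. 11 ≤ |A + A| ≤ 21.
Lower bound 2|A|-1 is attained iff A is an arithmetic progression.
Enumerate sums a + a' for a ≤ a' (symmetric, so this suffices):
a = -3: -3+-3=-6, -3+2=-1, -3+4=1, -3+6=3, -3+7=4, -3+12=9
a = 2: 2+2=4, 2+4=6, 2+6=8, 2+7=9, 2+12=14
a = 4: 4+4=8, 4+6=10, 4+7=11, 4+12=16
a = 6: 6+6=12, 6+7=13, 6+12=18
a = 7: 7+7=14, 7+12=19
a = 12: 12+12=24
Distinct sums: {-6, -1, 1, 3, 4, 6, 8, 9, 10, 11, 12, 13, 14, 16, 18, 19, 24}
|A + A| = 17

|A + A| = 17


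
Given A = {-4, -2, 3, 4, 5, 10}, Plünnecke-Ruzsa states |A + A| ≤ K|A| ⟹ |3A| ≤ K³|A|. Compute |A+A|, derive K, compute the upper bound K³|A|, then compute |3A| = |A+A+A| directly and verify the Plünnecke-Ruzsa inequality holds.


|A| = 6.
Step 1: Compute A + A by enumerating all 36 pairs.
A + A = {-8, -6, -4, -1, 0, 1, 2, 3, 6, 7, 8, 9, 10, 13, 14, 15, 20}, so |A + A| = 17.
Step 2: Doubling constant K = |A + A|/|A| = 17/6 = 17/6 ≈ 2.8333.
Step 3: Plünnecke-Ruzsa gives |3A| ≤ K³·|A| = (2.8333)³ · 6 ≈ 136.4722.
Step 4: Compute 3A = A + A + A directly by enumerating all triples (a,b,c) ∈ A³; |3A| = 34.
Step 5: Check 34 ≤ 136.4722? Yes ✓.

K = 17/6, Plünnecke-Ruzsa bound K³|A| ≈ 136.4722, |3A| = 34, inequality holds.


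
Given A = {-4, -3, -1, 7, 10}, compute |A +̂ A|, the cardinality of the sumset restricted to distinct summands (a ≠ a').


Restricted sumset: A +̂ A = {a + a' : a ∈ A, a' ∈ A, a ≠ a'}.
Equivalently, take A + A and drop any sum 2a that is achievable ONLY as a + a for a ∈ A (i.e. sums representable only with equal summands).
Enumerate pairs (a, a') with a < a' (symmetric, so each unordered pair gives one sum; this covers all a ≠ a'):
  -4 + -3 = -7
  -4 + -1 = -5
  -4 + 7 = 3
  -4 + 10 = 6
  -3 + -1 = -4
  -3 + 7 = 4
  -3 + 10 = 7
  -1 + 7 = 6
  -1 + 10 = 9
  7 + 10 = 17
Collected distinct sums: {-7, -5, -4, 3, 4, 6, 7, 9, 17}
|A +̂ A| = 9
(Reference bound: |A +̂ A| ≥ 2|A| - 3 for |A| ≥ 2, with |A| = 5 giving ≥ 7.)

|A +̂ A| = 9


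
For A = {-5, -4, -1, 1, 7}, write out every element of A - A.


A - A = {a - a' : a, a' ∈ A}.
Compute a - a' for each ordered pair (a, a'):
a = -5: -5--5=0, -5--4=-1, -5--1=-4, -5-1=-6, -5-7=-12
a = -4: -4--5=1, -4--4=0, -4--1=-3, -4-1=-5, -4-7=-11
a = -1: -1--5=4, -1--4=3, -1--1=0, -1-1=-2, -1-7=-8
a = 1: 1--5=6, 1--4=5, 1--1=2, 1-1=0, 1-7=-6
a = 7: 7--5=12, 7--4=11, 7--1=8, 7-1=6, 7-7=0
Collecting distinct values (and noting 0 appears from a-a):
A - A = {-12, -11, -8, -6, -5, -4, -3, -2, -1, 0, 1, 2, 3, 4, 5, 6, 8, 11, 12}
|A - A| = 19

A - A = {-12, -11, -8, -6, -5, -4, -3, -2, -1, 0, 1, 2, 3, 4, 5, 6, 8, 11, 12}


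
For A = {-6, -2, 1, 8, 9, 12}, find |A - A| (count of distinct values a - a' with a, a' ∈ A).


A - A = {a - a' : a, a' ∈ A}; |A| = 6.
Bounds: 2|A|-1 ≤ |A - A| ≤ |A|² - |A| + 1, i.e. 11 ≤ |A - A| ≤ 31.
Note: 0 ∈ A - A always (from a - a). The set is symmetric: if d ∈ A - A then -d ∈ A - A.
Enumerate nonzero differences d = a - a' with a > a' (then include -d):
Positive differences: {1, 3, 4, 7, 8, 10, 11, 14, 15, 18}
Full difference set: {0} ∪ (positive diffs) ∪ (negative diffs).
|A - A| = 1 + 2·10 = 21 (matches direct enumeration: 21).

|A - A| = 21


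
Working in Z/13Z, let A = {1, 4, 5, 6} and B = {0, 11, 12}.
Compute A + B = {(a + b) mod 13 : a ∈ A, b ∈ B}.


Work in Z/13Z: reduce every sum a + b modulo 13.
Enumerate all 12 pairs:
a = 1: 1+0=1, 1+11=12, 1+12=0
a = 4: 4+0=4, 4+11=2, 4+12=3
a = 5: 5+0=5, 5+11=3, 5+12=4
a = 6: 6+0=6, 6+11=4, 6+12=5
Distinct residues collected: {0, 1, 2, 3, 4, 5, 6, 12}
|A + B| = 8 (out of 13 total residues).

A + B = {0, 1, 2, 3, 4, 5, 6, 12}


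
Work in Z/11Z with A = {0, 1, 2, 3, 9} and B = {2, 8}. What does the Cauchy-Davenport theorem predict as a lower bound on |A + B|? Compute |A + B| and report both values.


Cauchy-Davenport: |A + B| ≥ min(p, |A| + |B| - 1) for A, B nonempty in Z/pZ.
|A| = 5, |B| = 2, p = 11.
CD lower bound = min(11, 5 + 2 - 1) = min(11, 6) = 6.
Compute A + B mod 11 directly:
a = 0: 0+2=2, 0+8=8
a = 1: 1+2=3, 1+8=9
a = 2: 2+2=4, 2+8=10
a = 3: 3+2=5, 3+8=0
a = 9: 9+2=0, 9+8=6
A + B = {0, 2, 3, 4, 5, 6, 8, 9, 10}, so |A + B| = 9.
Verify: 9 ≥ 6? Yes ✓.

CD lower bound = 6, actual |A + B| = 9.


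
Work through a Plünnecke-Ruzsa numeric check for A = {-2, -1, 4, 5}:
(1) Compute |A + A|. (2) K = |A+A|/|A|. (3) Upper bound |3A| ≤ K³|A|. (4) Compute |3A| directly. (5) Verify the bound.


|A| = 4.
Step 1: Compute A + A by enumerating all 16 pairs.
A + A = {-4, -3, -2, 2, 3, 4, 8, 9, 10}, so |A + A| = 9.
Step 2: Doubling constant K = |A + A|/|A| = 9/4 = 9/4 ≈ 2.2500.
Step 3: Plünnecke-Ruzsa gives |3A| ≤ K³·|A| = (2.2500)³ · 4 ≈ 45.5625.
Step 4: Compute 3A = A + A + A directly by enumerating all triples (a,b,c) ∈ A³; |3A| = 16.
Step 5: Check 16 ≤ 45.5625? Yes ✓.

K = 9/4, Plünnecke-Ruzsa bound K³|A| ≈ 45.5625, |3A| = 16, inequality holds.


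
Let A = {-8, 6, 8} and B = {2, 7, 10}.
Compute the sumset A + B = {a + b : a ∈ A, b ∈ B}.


A + B = {a + b : a ∈ A, b ∈ B}.
Enumerate all |A|·|B| = 3·3 = 9 pairs (a, b) and collect distinct sums.
a = -8: -8+2=-6, -8+7=-1, -8+10=2
a = 6: 6+2=8, 6+7=13, 6+10=16
a = 8: 8+2=10, 8+7=15, 8+10=18
Collecting distinct sums: A + B = {-6, -1, 2, 8, 10, 13, 15, 16, 18}
|A + B| = 9

A + B = {-6, -1, 2, 8, 10, 13, 15, 16, 18}


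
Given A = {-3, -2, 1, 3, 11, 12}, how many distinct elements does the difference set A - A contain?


A - A = {a - a' : a, a' ∈ A}; |A| = 6.
Bounds: 2|A|-1 ≤ |A - A| ≤ |A|² - |A| + 1, i.e. 11 ≤ |A - A| ≤ 31.
Note: 0 ∈ A - A always (from a - a). The set is symmetric: if d ∈ A - A then -d ∈ A - A.
Enumerate nonzero differences d = a - a' with a > a' (then include -d):
Positive differences: {1, 2, 3, 4, 5, 6, 8, 9, 10, 11, 13, 14, 15}
Full difference set: {0} ∪ (positive diffs) ∪ (negative diffs).
|A - A| = 1 + 2·13 = 27 (matches direct enumeration: 27).

|A - A| = 27


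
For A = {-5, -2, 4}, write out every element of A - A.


A - A = {a - a' : a, a' ∈ A}.
Compute a - a' for each ordered pair (a, a'):
a = -5: -5--5=0, -5--2=-3, -5-4=-9
a = -2: -2--5=3, -2--2=0, -2-4=-6
a = 4: 4--5=9, 4--2=6, 4-4=0
Collecting distinct values (and noting 0 appears from a-a):
A - A = {-9, -6, -3, 0, 3, 6, 9}
|A - A| = 7

A - A = {-9, -6, -3, 0, 3, 6, 9}


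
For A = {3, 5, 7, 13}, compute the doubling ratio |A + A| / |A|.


|A| = 4.
Compute A + A by enumerating all 16 pairs.
A + A = {6, 8, 10, 12, 14, 16, 18, 20, 26}, so |A + A| = 9.
K = |A + A| / |A| = 9/4 (already in lowest terms) ≈ 2.2500.
Reference: AP of size 4 gives K = 7/4 ≈ 1.7500; a fully generic set of size 4 gives K ≈ 2.5000.

|A| = 4, |A + A| = 9, K = 9/4.


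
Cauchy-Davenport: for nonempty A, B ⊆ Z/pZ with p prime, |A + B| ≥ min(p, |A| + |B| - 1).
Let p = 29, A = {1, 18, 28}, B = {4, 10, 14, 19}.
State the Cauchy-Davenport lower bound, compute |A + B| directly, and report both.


Cauchy-Davenport: |A + B| ≥ min(p, |A| + |B| - 1) for A, B nonempty in Z/pZ.
|A| = 3, |B| = 4, p = 29.
CD lower bound = min(29, 3 + 4 - 1) = min(29, 6) = 6.
Compute A + B mod 29 directly:
a = 1: 1+4=5, 1+10=11, 1+14=15, 1+19=20
a = 18: 18+4=22, 18+10=28, 18+14=3, 18+19=8
a = 28: 28+4=3, 28+10=9, 28+14=13, 28+19=18
A + B = {3, 5, 8, 9, 11, 13, 15, 18, 20, 22, 28}, so |A + B| = 11.
Verify: 11 ≥ 6? Yes ✓.

CD lower bound = 6, actual |A + B| = 11.


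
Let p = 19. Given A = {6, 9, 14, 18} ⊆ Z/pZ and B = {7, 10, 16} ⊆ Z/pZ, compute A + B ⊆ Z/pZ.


Work in Z/19Z: reduce every sum a + b modulo 19.
Enumerate all 12 pairs:
a = 6: 6+7=13, 6+10=16, 6+16=3
a = 9: 9+7=16, 9+10=0, 9+16=6
a = 14: 14+7=2, 14+10=5, 14+16=11
a = 18: 18+7=6, 18+10=9, 18+16=15
Distinct residues collected: {0, 2, 3, 5, 6, 9, 11, 13, 15, 16}
|A + B| = 10 (out of 19 total residues).

A + B = {0, 2, 3, 5, 6, 9, 11, 13, 15, 16}


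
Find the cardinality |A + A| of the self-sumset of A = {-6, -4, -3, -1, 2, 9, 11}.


A + A = {a + a' : a, a' ∈ A}; |A| = 7.
General bounds: 2|A| - 1 ≤ |A + A| ≤ |A|(|A|+1)/2, i.e. 13 ≤ |A + A| ≤ 28.
Lower bound 2|A|-1 is attained iff A is an arithmetic progression.
Enumerate sums a + a' for a ≤ a' (symmetric, so this suffices):
a = -6: -6+-6=-12, -6+-4=-10, -6+-3=-9, -6+-1=-7, -6+2=-4, -6+9=3, -6+11=5
a = -4: -4+-4=-8, -4+-3=-7, -4+-1=-5, -4+2=-2, -4+9=5, -4+11=7
a = -3: -3+-3=-6, -3+-1=-4, -3+2=-1, -3+9=6, -3+11=8
a = -1: -1+-1=-2, -1+2=1, -1+9=8, -1+11=10
a = 2: 2+2=4, 2+9=11, 2+11=13
a = 9: 9+9=18, 9+11=20
a = 11: 11+11=22
Distinct sums: {-12, -10, -9, -8, -7, -6, -5, -4, -2, -1, 1, 3, 4, 5, 6, 7, 8, 10, 11, 13, 18, 20, 22}
|A + A| = 23

|A + A| = 23


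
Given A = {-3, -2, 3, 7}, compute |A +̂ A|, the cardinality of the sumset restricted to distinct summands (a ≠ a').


Restricted sumset: A +̂ A = {a + a' : a ∈ A, a' ∈ A, a ≠ a'}.
Equivalently, take A + A and drop any sum 2a that is achievable ONLY as a + a for a ∈ A (i.e. sums representable only with equal summands).
Enumerate pairs (a, a') with a < a' (symmetric, so each unordered pair gives one sum; this covers all a ≠ a'):
  -3 + -2 = -5
  -3 + 3 = 0
  -3 + 7 = 4
  -2 + 3 = 1
  -2 + 7 = 5
  3 + 7 = 10
Collected distinct sums: {-5, 0, 1, 4, 5, 10}
|A +̂ A| = 6
(Reference bound: |A +̂ A| ≥ 2|A| - 3 for |A| ≥ 2, with |A| = 4 giving ≥ 5.)

|A +̂ A| = 6


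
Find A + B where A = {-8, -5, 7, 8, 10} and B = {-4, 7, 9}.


A + B = {a + b : a ∈ A, b ∈ B}.
Enumerate all |A|·|B| = 5·3 = 15 pairs (a, b) and collect distinct sums.
a = -8: -8+-4=-12, -8+7=-1, -8+9=1
a = -5: -5+-4=-9, -5+7=2, -5+9=4
a = 7: 7+-4=3, 7+7=14, 7+9=16
a = 8: 8+-4=4, 8+7=15, 8+9=17
a = 10: 10+-4=6, 10+7=17, 10+9=19
Collecting distinct sums: A + B = {-12, -9, -1, 1, 2, 3, 4, 6, 14, 15, 16, 17, 19}
|A + B| = 13

A + B = {-12, -9, -1, 1, 2, 3, 4, 6, 14, 15, 16, 17, 19}


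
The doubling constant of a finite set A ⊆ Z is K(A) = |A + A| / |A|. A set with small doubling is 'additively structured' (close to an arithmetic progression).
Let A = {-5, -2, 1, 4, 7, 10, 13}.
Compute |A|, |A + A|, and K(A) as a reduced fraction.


|A| = 7.
Compute A + A by enumerating all 49 pairs.
A + A = {-10, -7, -4, -1, 2, 5, 8, 11, 14, 17, 20, 23, 26}, so |A + A| = 13.
K = |A + A| / |A| = 13/7 (already in lowest terms) ≈ 1.8571.
Reference: AP of size 7 gives K = 13/7 ≈ 1.8571; a fully generic set of size 7 gives K ≈ 4.0000.

|A| = 7, |A + A| = 13, K = 13/7.


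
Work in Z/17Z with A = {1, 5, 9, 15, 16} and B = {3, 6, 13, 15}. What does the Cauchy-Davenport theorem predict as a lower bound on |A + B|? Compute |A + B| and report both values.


Cauchy-Davenport: |A + B| ≥ min(p, |A| + |B| - 1) for A, B nonempty in Z/pZ.
|A| = 5, |B| = 4, p = 17.
CD lower bound = min(17, 5 + 4 - 1) = min(17, 8) = 8.
Compute A + B mod 17 directly:
a = 1: 1+3=4, 1+6=7, 1+13=14, 1+15=16
a = 5: 5+3=8, 5+6=11, 5+13=1, 5+15=3
a = 9: 9+3=12, 9+6=15, 9+13=5, 9+15=7
a = 15: 15+3=1, 15+6=4, 15+13=11, 15+15=13
a = 16: 16+3=2, 16+6=5, 16+13=12, 16+15=14
A + B = {1, 2, 3, 4, 5, 7, 8, 11, 12, 13, 14, 15, 16}, so |A + B| = 13.
Verify: 13 ≥ 8? Yes ✓.

CD lower bound = 8, actual |A + B| = 13.


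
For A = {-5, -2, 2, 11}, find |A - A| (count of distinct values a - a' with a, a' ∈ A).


A - A = {a - a' : a, a' ∈ A}; |A| = 4.
Bounds: 2|A|-1 ≤ |A - A| ≤ |A|² - |A| + 1, i.e. 7 ≤ |A - A| ≤ 13.
Note: 0 ∈ A - A always (from a - a). The set is symmetric: if d ∈ A - A then -d ∈ A - A.
Enumerate nonzero differences d = a - a' with a > a' (then include -d):
Positive differences: {3, 4, 7, 9, 13, 16}
Full difference set: {0} ∪ (positive diffs) ∪ (negative diffs).
|A - A| = 1 + 2·6 = 13 (matches direct enumeration: 13).

|A - A| = 13


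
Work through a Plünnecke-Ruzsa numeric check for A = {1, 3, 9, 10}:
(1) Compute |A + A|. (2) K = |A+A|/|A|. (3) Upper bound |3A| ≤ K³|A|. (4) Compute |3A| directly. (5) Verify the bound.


|A| = 4.
Step 1: Compute A + A by enumerating all 16 pairs.
A + A = {2, 4, 6, 10, 11, 12, 13, 18, 19, 20}, so |A + A| = 10.
Step 2: Doubling constant K = |A + A|/|A| = 10/4 = 10/4 ≈ 2.5000.
Step 3: Plünnecke-Ruzsa gives |3A| ≤ K³·|A| = (2.5000)³ · 4 ≈ 62.5000.
Step 4: Compute 3A = A + A + A directly by enumerating all triples (a,b,c) ∈ A³; |3A| = 19.
Step 5: Check 19 ≤ 62.5000? Yes ✓.

K = 10/4, Plünnecke-Ruzsa bound K³|A| ≈ 62.5000, |3A| = 19, inequality holds.


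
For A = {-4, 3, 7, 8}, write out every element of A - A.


A - A = {a - a' : a, a' ∈ A}.
Compute a - a' for each ordered pair (a, a'):
a = -4: -4--4=0, -4-3=-7, -4-7=-11, -4-8=-12
a = 3: 3--4=7, 3-3=0, 3-7=-4, 3-8=-5
a = 7: 7--4=11, 7-3=4, 7-7=0, 7-8=-1
a = 8: 8--4=12, 8-3=5, 8-7=1, 8-8=0
Collecting distinct values (and noting 0 appears from a-a):
A - A = {-12, -11, -7, -5, -4, -1, 0, 1, 4, 5, 7, 11, 12}
|A - A| = 13

A - A = {-12, -11, -7, -5, -4, -1, 0, 1, 4, 5, 7, 11, 12}


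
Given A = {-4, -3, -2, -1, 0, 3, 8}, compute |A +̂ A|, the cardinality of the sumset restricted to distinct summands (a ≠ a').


Restricted sumset: A +̂ A = {a + a' : a ∈ A, a' ∈ A, a ≠ a'}.
Equivalently, take A + A and drop any sum 2a that is achievable ONLY as a + a for a ∈ A (i.e. sums representable only with equal summands).
Enumerate pairs (a, a') with a < a' (symmetric, so each unordered pair gives one sum; this covers all a ≠ a'):
  -4 + -3 = -7
  -4 + -2 = -6
  -4 + -1 = -5
  -4 + 0 = -4
  -4 + 3 = -1
  -4 + 8 = 4
  -3 + -2 = -5
  -3 + -1 = -4
  -3 + 0 = -3
  -3 + 3 = 0
  -3 + 8 = 5
  -2 + -1 = -3
  -2 + 0 = -2
  -2 + 3 = 1
  -2 + 8 = 6
  -1 + 0 = -1
  -1 + 3 = 2
  -1 + 8 = 7
  0 + 3 = 3
  0 + 8 = 8
  3 + 8 = 11
Collected distinct sums: {-7, -6, -5, -4, -3, -2, -1, 0, 1, 2, 3, 4, 5, 6, 7, 8, 11}
|A +̂ A| = 17
(Reference bound: |A +̂ A| ≥ 2|A| - 3 for |A| ≥ 2, with |A| = 7 giving ≥ 11.)

|A +̂ A| = 17


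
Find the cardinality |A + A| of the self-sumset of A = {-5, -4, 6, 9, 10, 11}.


A + A = {a + a' : a, a' ∈ A}; |A| = 6.
General bounds: 2|A| - 1 ≤ |A + A| ≤ |A|(|A|+1)/2, i.e. 11 ≤ |A + A| ≤ 21.
Lower bound 2|A|-1 is attained iff A is an arithmetic progression.
Enumerate sums a + a' for a ≤ a' (symmetric, so this suffices):
a = -5: -5+-5=-10, -5+-4=-9, -5+6=1, -5+9=4, -5+10=5, -5+11=6
a = -4: -4+-4=-8, -4+6=2, -4+9=5, -4+10=6, -4+11=7
a = 6: 6+6=12, 6+9=15, 6+10=16, 6+11=17
a = 9: 9+9=18, 9+10=19, 9+11=20
a = 10: 10+10=20, 10+11=21
a = 11: 11+11=22
Distinct sums: {-10, -9, -8, 1, 2, 4, 5, 6, 7, 12, 15, 16, 17, 18, 19, 20, 21, 22}
|A + A| = 18

|A + A| = 18


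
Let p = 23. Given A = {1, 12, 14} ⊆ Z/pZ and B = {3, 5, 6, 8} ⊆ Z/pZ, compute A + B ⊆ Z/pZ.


Work in Z/23Z: reduce every sum a + b modulo 23.
Enumerate all 12 pairs:
a = 1: 1+3=4, 1+5=6, 1+6=7, 1+8=9
a = 12: 12+3=15, 12+5=17, 12+6=18, 12+8=20
a = 14: 14+3=17, 14+5=19, 14+6=20, 14+8=22
Distinct residues collected: {4, 6, 7, 9, 15, 17, 18, 19, 20, 22}
|A + B| = 10 (out of 23 total residues).

A + B = {4, 6, 7, 9, 15, 17, 18, 19, 20, 22}


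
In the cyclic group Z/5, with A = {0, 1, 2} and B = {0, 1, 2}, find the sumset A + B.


Work in Z/5Z: reduce every sum a + b modulo 5.
Enumerate all 9 pairs:
a = 0: 0+0=0, 0+1=1, 0+2=2
a = 1: 1+0=1, 1+1=2, 1+2=3
a = 2: 2+0=2, 2+1=3, 2+2=4
Distinct residues collected: {0, 1, 2, 3, 4}
|A + B| = 5 (out of 5 total residues).

A + B = {0, 1, 2, 3, 4}


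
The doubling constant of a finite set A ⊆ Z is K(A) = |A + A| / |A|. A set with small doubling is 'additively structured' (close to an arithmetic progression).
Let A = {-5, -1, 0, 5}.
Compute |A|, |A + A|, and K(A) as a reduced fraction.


|A| = 4.
Compute A + A by enumerating all 16 pairs.
A + A = {-10, -6, -5, -2, -1, 0, 4, 5, 10}, so |A + A| = 9.
K = |A + A| / |A| = 9/4 (already in lowest terms) ≈ 2.2500.
Reference: AP of size 4 gives K = 7/4 ≈ 1.7500; a fully generic set of size 4 gives K ≈ 2.5000.

|A| = 4, |A + A| = 9, K = 9/4.


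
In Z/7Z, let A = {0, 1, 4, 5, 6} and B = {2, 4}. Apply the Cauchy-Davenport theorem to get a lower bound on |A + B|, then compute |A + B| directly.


Cauchy-Davenport: |A + B| ≥ min(p, |A| + |B| - 1) for A, B nonempty in Z/pZ.
|A| = 5, |B| = 2, p = 7.
CD lower bound = min(7, 5 + 2 - 1) = min(7, 6) = 6.
Compute A + B mod 7 directly:
a = 0: 0+2=2, 0+4=4
a = 1: 1+2=3, 1+4=5
a = 4: 4+2=6, 4+4=1
a = 5: 5+2=0, 5+4=2
a = 6: 6+2=1, 6+4=3
A + B = {0, 1, 2, 3, 4, 5, 6}, so |A + B| = 7.
Verify: 7 ≥ 6? Yes ✓.

CD lower bound = 6, actual |A + B| = 7.


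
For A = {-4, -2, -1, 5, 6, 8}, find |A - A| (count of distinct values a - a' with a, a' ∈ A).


A - A = {a - a' : a, a' ∈ A}; |A| = 6.
Bounds: 2|A|-1 ≤ |A - A| ≤ |A|² - |A| + 1, i.e. 11 ≤ |A - A| ≤ 31.
Note: 0 ∈ A - A always (from a - a). The set is symmetric: if d ∈ A - A then -d ∈ A - A.
Enumerate nonzero differences d = a - a' with a > a' (then include -d):
Positive differences: {1, 2, 3, 6, 7, 8, 9, 10, 12}
Full difference set: {0} ∪ (positive diffs) ∪ (negative diffs).
|A - A| = 1 + 2·9 = 19 (matches direct enumeration: 19).

|A - A| = 19


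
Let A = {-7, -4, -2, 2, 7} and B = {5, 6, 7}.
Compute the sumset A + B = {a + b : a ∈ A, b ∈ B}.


A + B = {a + b : a ∈ A, b ∈ B}.
Enumerate all |A|·|B| = 5·3 = 15 pairs (a, b) and collect distinct sums.
a = -7: -7+5=-2, -7+6=-1, -7+7=0
a = -4: -4+5=1, -4+6=2, -4+7=3
a = -2: -2+5=3, -2+6=4, -2+7=5
a = 2: 2+5=7, 2+6=8, 2+7=9
a = 7: 7+5=12, 7+6=13, 7+7=14
Collecting distinct sums: A + B = {-2, -1, 0, 1, 2, 3, 4, 5, 7, 8, 9, 12, 13, 14}
|A + B| = 14

A + B = {-2, -1, 0, 1, 2, 3, 4, 5, 7, 8, 9, 12, 13, 14}


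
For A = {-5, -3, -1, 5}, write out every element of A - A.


A - A = {a - a' : a, a' ∈ A}.
Compute a - a' for each ordered pair (a, a'):
a = -5: -5--5=0, -5--3=-2, -5--1=-4, -5-5=-10
a = -3: -3--5=2, -3--3=0, -3--1=-2, -3-5=-8
a = -1: -1--5=4, -1--3=2, -1--1=0, -1-5=-6
a = 5: 5--5=10, 5--3=8, 5--1=6, 5-5=0
Collecting distinct values (and noting 0 appears from a-a):
A - A = {-10, -8, -6, -4, -2, 0, 2, 4, 6, 8, 10}
|A - A| = 11

A - A = {-10, -8, -6, -4, -2, 0, 2, 4, 6, 8, 10}


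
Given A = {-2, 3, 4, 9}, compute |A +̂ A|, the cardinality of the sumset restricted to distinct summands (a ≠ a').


Restricted sumset: A +̂ A = {a + a' : a ∈ A, a' ∈ A, a ≠ a'}.
Equivalently, take A + A and drop any sum 2a that is achievable ONLY as a + a for a ∈ A (i.e. sums representable only with equal summands).
Enumerate pairs (a, a') with a < a' (symmetric, so each unordered pair gives one sum; this covers all a ≠ a'):
  -2 + 3 = 1
  -2 + 4 = 2
  -2 + 9 = 7
  3 + 4 = 7
  3 + 9 = 12
  4 + 9 = 13
Collected distinct sums: {1, 2, 7, 12, 13}
|A +̂ A| = 5
(Reference bound: |A +̂ A| ≥ 2|A| - 3 for |A| ≥ 2, with |A| = 4 giving ≥ 5.)

|A +̂ A| = 5


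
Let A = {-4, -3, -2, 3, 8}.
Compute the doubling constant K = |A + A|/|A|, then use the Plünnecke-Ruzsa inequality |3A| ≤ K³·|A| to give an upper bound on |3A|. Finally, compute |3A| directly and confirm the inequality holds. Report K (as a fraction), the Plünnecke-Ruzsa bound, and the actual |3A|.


|A| = 5.
Step 1: Compute A + A by enumerating all 25 pairs.
A + A = {-8, -7, -6, -5, -4, -1, 0, 1, 4, 5, 6, 11, 16}, so |A + A| = 13.
Step 2: Doubling constant K = |A + A|/|A| = 13/5 = 13/5 ≈ 2.6000.
Step 3: Plünnecke-Ruzsa gives |3A| ≤ K³·|A| = (2.6000)³ · 5 ≈ 87.8800.
Step 4: Compute 3A = A + A + A directly by enumerating all triples (a,b,c) ∈ A³; |3A| = 25.
Step 5: Check 25 ≤ 87.8800? Yes ✓.

K = 13/5, Plünnecke-Ruzsa bound K³|A| ≈ 87.8800, |3A| = 25, inequality holds.


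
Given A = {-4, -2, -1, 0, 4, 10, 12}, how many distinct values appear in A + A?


A + A = {a + a' : a, a' ∈ A}; |A| = 7.
General bounds: 2|A| - 1 ≤ |A + A| ≤ |A|(|A|+1)/2, i.e. 13 ≤ |A + A| ≤ 28.
Lower bound 2|A|-1 is attained iff A is an arithmetic progression.
Enumerate sums a + a' for a ≤ a' (symmetric, so this suffices):
a = -4: -4+-4=-8, -4+-2=-6, -4+-1=-5, -4+0=-4, -4+4=0, -4+10=6, -4+12=8
a = -2: -2+-2=-4, -2+-1=-3, -2+0=-2, -2+4=2, -2+10=8, -2+12=10
a = -1: -1+-1=-2, -1+0=-1, -1+4=3, -1+10=9, -1+12=11
a = 0: 0+0=0, 0+4=4, 0+10=10, 0+12=12
a = 4: 4+4=8, 4+10=14, 4+12=16
a = 10: 10+10=20, 10+12=22
a = 12: 12+12=24
Distinct sums: {-8, -6, -5, -4, -3, -2, -1, 0, 2, 3, 4, 6, 8, 9, 10, 11, 12, 14, 16, 20, 22, 24}
|A + A| = 22

|A + A| = 22


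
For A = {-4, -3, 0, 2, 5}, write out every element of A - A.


A - A = {a - a' : a, a' ∈ A}.
Compute a - a' for each ordered pair (a, a'):
a = -4: -4--4=0, -4--3=-1, -4-0=-4, -4-2=-6, -4-5=-9
a = -3: -3--4=1, -3--3=0, -3-0=-3, -3-2=-5, -3-5=-8
a = 0: 0--4=4, 0--3=3, 0-0=0, 0-2=-2, 0-5=-5
a = 2: 2--4=6, 2--3=5, 2-0=2, 2-2=0, 2-5=-3
a = 5: 5--4=9, 5--3=8, 5-0=5, 5-2=3, 5-5=0
Collecting distinct values (and noting 0 appears from a-a):
A - A = {-9, -8, -6, -5, -4, -3, -2, -1, 0, 1, 2, 3, 4, 5, 6, 8, 9}
|A - A| = 17

A - A = {-9, -8, -6, -5, -4, -3, -2, -1, 0, 1, 2, 3, 4, 5, 6, 8, 9}


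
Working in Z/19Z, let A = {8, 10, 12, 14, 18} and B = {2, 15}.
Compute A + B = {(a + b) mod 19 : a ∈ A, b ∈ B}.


Work in Z/19Z: reduce every sum a + b modulo 19.
Enumerate all 10 pairs:
a = 8: 8+2=10, 8+15=4
a = 10: 10+2=12, 10+15=6
a = 12: 12+2=14, 12+15=8
a = 14: 14+2=16, 14+15=10
a = 18: 18+2=1, 18+15=14
Distinct residues collected: {1, 4, 6, 8, 10, 12, 14, 16}
|A + B| = 8 (out of 19 total residues).

A + B = {1, 4, 6, 8, 10, 12, 14, 16}


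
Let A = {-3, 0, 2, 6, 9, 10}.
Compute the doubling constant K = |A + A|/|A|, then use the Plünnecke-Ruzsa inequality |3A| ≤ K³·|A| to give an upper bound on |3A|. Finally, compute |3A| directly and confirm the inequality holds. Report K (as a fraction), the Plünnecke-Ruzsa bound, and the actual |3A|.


|A| = 6.
Step 1: Compute A + A by enumerating all 36 pairs.
A + A = {-6, -3, -1, 0, 2, 3, 4, 6, 7, 8, 9, 10, 11, 12, 15, 16, 18, 19, 20}, so |A + A| = 19.
Step 2: Doubling constant K = |A + A|/|A| = 19/6 = 19/6 ≈ 3.1667.
Step 3: Plünnecke-Ruzsa gives |3A| ≤ K³·|A| = (3.1667)³ · 6 ≈ 190.5278.
Step 4: Compute 3A = A + A + A directly by enumerating all triples (a,b,c) ∈ A³; |3A| = 35.
Step 5: Check 35 ≤ 190.5278? Yes ✓.

K = 19/6, Plünnecke-Ruzsa bound K³|A| ≈ 190.5278, |3A| = 35, inequality holds.


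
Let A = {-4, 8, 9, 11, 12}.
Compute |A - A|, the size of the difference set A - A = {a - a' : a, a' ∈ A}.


A - A = {a - a' : a, a' ∈ A}; |A| = 5.
Bounds: 2|A|-1 ≤ |A - A| ≤ |A|² - |A| + 1, i.e. 9 ≤ |A - A| ≤ 21.
Note: 0 ∈ A - A always (from a - a). The set is symmetric: if d ∈ A - A then -d ∈ A - A.
Enumerate nonzero differences d = a - a' with a > a' (then include -d):
Positive differences: {1, 2, 3, 4, 12, 13, 15, 16}
Full difference set: {0} ∪ (positive diffs) ∪ (negative diffs).
|A - A| = 1 + 2·8 = 17 (matches direct enumeration: 17).

|A - A| = 17


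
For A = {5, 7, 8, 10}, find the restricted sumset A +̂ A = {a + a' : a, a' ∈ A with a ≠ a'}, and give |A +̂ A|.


Restricted sumset: A +̂ A = {a + a' : a ∈ A, a' ∈ A, a ≠ a'}.
Equivalently, take A + A and drop any sum 2a that is achievable ONLY as a + a for a ∈ A (i.e. sums representable only with equal summands).
Enumerate pairs (a, a') with a < a' (symmetric, so each unordered pair gives one sum; this covers all a ≠ a'):
  5 + 7 = 12
  5 + 8 = 13
  5 + 10 = 15
  7 + 8 = 15
  7 + 10 = 17
  8 + 10 = 18
Collected distinct sums: {12, 13, 15, 17, 18}
|A +̂ A| = 5
(Reference bound: |A +̂ A| ≥ 2|A| - 3 for |A| ≥ 2, with |A| = 4 giving ≥ 5.)

|A +̂ A| = 5


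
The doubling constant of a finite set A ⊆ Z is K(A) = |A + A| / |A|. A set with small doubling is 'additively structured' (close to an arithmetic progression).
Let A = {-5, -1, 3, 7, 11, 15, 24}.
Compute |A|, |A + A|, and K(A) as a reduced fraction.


|A| = 7.
Compute A + A by enumerating all 49 pairs.
A + A = {-10, -6, -2, 2, 6, 10, 14, 18, 19, 22, 23, 26, 27, 30, 31, 35, 39, 48}, so |A + A| = 18.
K = |A + A| / |A| = 18/7 (already in lowest terms) ≈ 2.5714.
Reference: AP of size 7 gives K = 13/7 ≈ 1.8571; a fully generic set of size 7 gives K ≈ 4.0000.

|A| = 7, |A + A| = 18, K = 18/7.


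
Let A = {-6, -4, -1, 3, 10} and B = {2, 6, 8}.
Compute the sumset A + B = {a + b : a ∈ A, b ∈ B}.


A + B = {a + b : a ∈ A, b ∈ B}.
Enumerate all |A|·|B| = 5·3 = 15 pairs (a, b) and collect distinct sums.
a = -6: -6+2=-4, -6+6=0, -6+8=2
a = -4: -4+2=-2, -4+6=2, -4+8=4
a = -1: -1+2=1, -1+6=5, -1+8=7
a = 3: 3+2=5, 3+6=9, 3+8=11
a = 10: 10+2=12, 10+6=16, 10+8=18
Collecting distinct sums: A + B = {-4, -2, 0, 1, 2, 4, 5, 7, 9, 11, 12, 16, 18}
|A + B| = 13

A + B = {-4, -2, 0, 1, 2, 4, 5, 7, 9, 11, 12, 16, 18}


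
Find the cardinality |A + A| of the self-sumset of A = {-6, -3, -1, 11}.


A + A = {a + a' : a, a' ∈ A}; |A| = 4.
General bounds: 2|A| - 1 ≤ |A + A| ≤ |A|(|A|+1)/2, i.e. 7 ≤ |A + A| ≤ 10.
Lower bound 2|A|-1 is attained iff A is an arithmetic progression.
Enumerate sums a + a' for a ≤ a' (symmetric, so this suffices):
a = -6: -6+-6=-12, -6+-3=-9, -6+-1=-7, -6+11=5
a = -3: -3+-3=-6, -3+-1=-4, -3+11=8
a = -1: -1+-1=-2, -1+11=10
a = 11: 11+11=22
Distinct sums: {-12, -9, -7, -6, -4, -2, 5, 8, 10, 22}
|A + A| = 10

|A + A| = 10


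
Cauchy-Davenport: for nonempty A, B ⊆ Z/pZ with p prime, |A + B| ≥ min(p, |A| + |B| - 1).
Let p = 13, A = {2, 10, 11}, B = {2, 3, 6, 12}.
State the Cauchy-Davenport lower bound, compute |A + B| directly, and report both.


Cauchy-Davenport: |A + B| ≥ min(p, |A| + |B| - 1) for A, B nonempty in Z/pZ.
|A| = 3, |B| = 4, p = 13.
CD lower bound = min(13, 3 + 4 - 1) = min(13, 6) = 6.
Compute A + B mod 13 directly:
a = 2: 2+2=4, 2+3=5, 2+6=8, 2+12=1
a = 10: 10+2=12, 10+3=0, 10+6=3, 10+12=9
a = 11: 11+2=0, 11+3=1, 11+6=4, 11+12=10
A + B = {0, 1, 3, 4, 5, 8, 9, 10, 12}, so |A + B| = 9.
Verify: 9 ≥ 6? Yes ✓.

CD lower bound = 6, actual |A + B| = 9.


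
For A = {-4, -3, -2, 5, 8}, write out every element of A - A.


A - A = {a - a' : a, a' ∈ A}.
Compute a - a' for each ordered pair (a, a'):
a = -4: -4--4=0, -4--3=-1, -4--2=-2, -4-5=-9, -4-8=-12
a = -3: -3--4=1, -3--3=0, -3--2=-1, -3-5=-8, -3-8=-11
a = -2: -2--4=2, -2--3=1, -2--2=0, -2-5=-7, -2-8=-10
a = 5: 5--4=9, 5--3=8, 5--2=7, 5-5=0, 5-8=-3
a = 8: 8--4=12, 8--3=11, 8--2=10, 8-5=3, 8-8=0
Collecting distinct values (and noting 0 appears from a-a):
A - A = {-12, -11, -10, -9, -8, -7, -3, -2, -1, 0, 1, 2, 3, 7, 8, 9, 10, 11, 12}
|A - A| = 19

A - A = {-12, -11, -10, -9, -8, -7, -3, -2, -1, 0, 1, 2, 3, 7, 8, 9, 10, 11, 12}


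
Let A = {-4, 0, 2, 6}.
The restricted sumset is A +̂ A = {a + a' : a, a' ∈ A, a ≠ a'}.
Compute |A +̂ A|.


Restricted sumset: A +̂ A = {a + a' : a ∈ A, a' ∈ A, a ≠ a'}.
Equivalently, take A + A and drop any sum 2a that is achievable ONLY as a + a for a ∈ A (i.e. sums representable only with equal summands).
Enumerate pairs (a, a') with a < a' (symmetric, so each unordered pair gives one sum; this covers all a ≠ a'):
  -4 + 0 = -4
  -4 + 2 = -2
  -4 + 6 = 2
  0 + 2 = 2
  0 + 6 = 6
  2 + 6 = 8
Collected distinct sums: {-4, -2, 2, 6, 8}
|A +̂ A| = 5
(Reference bound: |A +̂ A| ≥ 2|A| - 3 for |A| ≥ 2, with |A| = 4 giving ≥ 5.)

|A +̂ A| = 5


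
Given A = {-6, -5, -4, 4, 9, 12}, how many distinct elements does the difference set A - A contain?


A - A = {a - a' : a, a' ∈ A}; |A| = 6.
Bounds: 2|A|-1 ≤ |A - A| ≤ |A|² - |A| + 1, i.e. 11 ≤ |A - A| ≤ 31.
Note: 0 ∈ A - A always (from a - a). The set is symmetric: if d ∈ A - A then -d ∈ A - A.
Enumerate nonzero differences d = a - a' with a > a' (then include -d):
Positive differences: {1, 2, 3, 5, 8, 9, 10, 13, 14, 15, 16, 17, 18}
Full difference set: {0} ∪ (positive diffs) ∪ (negative diffs).
|A - A| = 1 + 2·13 = 27 (matches direct enumeration: 27).

|A - A| = 27


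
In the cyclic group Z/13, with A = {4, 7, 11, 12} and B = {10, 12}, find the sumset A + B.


Work in Z/13Z: reduce every sum a + b modulo 13.
Enumerate all 8 pairs:
a = 4: 4+10=1, 4+12=3
a = 7: 7+10=4, 7+12=6
a = 11: 11+10=8, 11+12=10
a = 12: 12+10=9, 12+12=11
Distinct residues collected: {1, 3, 4, 6, 8, 9, 10, 11}
|A + B| = 8 (out of 13 total residues).

A + B = {1, 3, 4, 6, 8, 9, 10, 11}


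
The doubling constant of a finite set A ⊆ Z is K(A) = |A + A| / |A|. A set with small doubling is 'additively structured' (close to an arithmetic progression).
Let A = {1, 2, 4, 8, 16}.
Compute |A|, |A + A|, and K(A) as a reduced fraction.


|A| = 5.
Compute A + A by enumerating all 25 pairs.
A + A = {2, 3, 4, 5, 6, 8, 9, 10, 12, 16, 17, 18, 20, 24, 32}, so |A + A| = 15.
K = |A + A| / |A| = 15/5 = 3/1 ≈ 3.0000.
Reference: AP of size 5 gives K = 9/5 ≈ 1.8000; a fully generic set of size 5 gives K ≈ 3.0000.

|A| = 5, |A + A| = 15, K = 15/5 = 3/1.


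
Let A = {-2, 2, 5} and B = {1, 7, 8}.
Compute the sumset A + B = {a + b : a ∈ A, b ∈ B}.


A + B = {a + b : a ∈ A, b ∈ B}.
Enumerate all |A|·|B| = 3·3 = 9 pairs (a, b) and collect distinct sums.
a = -2: -2+1=-1, -2+7=5, -2+8=6
a = 2: 2+1=3, 2+7=9, 2+8=10
a = 5: 5+1=6, 5+7=12, 5+8=13
Collecting distinct sums: A + B = {-1, 3, 5, 6, 9, 10, 12, 13}
|A + B| = 8

A + B = {-1, 3, 5, 6, 9, 10, 12, 13}


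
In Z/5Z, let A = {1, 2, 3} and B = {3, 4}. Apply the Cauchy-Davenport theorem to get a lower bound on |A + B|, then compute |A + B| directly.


Cauchy-Davenport: |A + B| ≥ min(p, |A| + |B| - 1) for A, B nonempty in Z/pZ.
|A| = 3, |B| = 2, p = 5.
CD lower bound = min(5, 3 + 2 - 1) = min(5, 4) = 4.
Compute A + B mod 5 directly:
a = 1: 1+3=4, 1+4=0
a = 2: 2+3=0, 2+4=1
a = 3: 3+3=1, 3+4=2
A + B = {0, 1, 2, 4}, so |A + B| = 4.
Verify: 4 ≥ 4? Yes ✓.

CD lower bound = 4, actual |A + B| = 4.


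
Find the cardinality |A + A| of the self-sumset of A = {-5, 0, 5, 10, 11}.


A + A = {a + a' : a, a' ∈ A}; |A| = 5.
General bounds: 2|A| - 1 ≤ |A + A| ≤ |A|(|A|+1)/2, i.e. 9 ≤ |A + A| ≤ 15.
Lower bound 2|A|-1 is attained iff A is an arithmetic progression.
Enumerate sums a + a' for a ≤ a' (symmetric, so this suffices):
a = -5: -5+-5=-10, -5+0=-5, -5+5=0, -5+10=5, -5+11=6
a = 0: 0+0=0, 0+5=5, 0+10=10, 0+11=11
a = 5: 5+5=10, 5+10=15, 5+11=16
a = 10: 10+10=20, 10+11=21
a = 11: 11+11=22
Distinct sums: {-10, -5, 0, 5, 6, 10, 11, 15, 16, 20, 21, 22}
|A + A| = 12

|A + A| = 12


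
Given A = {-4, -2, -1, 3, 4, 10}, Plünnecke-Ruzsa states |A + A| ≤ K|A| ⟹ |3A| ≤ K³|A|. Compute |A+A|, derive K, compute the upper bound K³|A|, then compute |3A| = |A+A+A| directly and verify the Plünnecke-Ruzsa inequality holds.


|A| = 6.
Step 1: Compute A + A by enumerating all 36 pairs.
A + A = {-8, -6, -5, -4, -3, -2, -1, 0, 1, 2, 3, 6, 7, 8, 9, 13, 14, 20}, so |A + A| = 18.
Step 2: Doubling constant K = |A + A|/|A| = 18/6 = 18/6 ≈ 3.0000.
Step 3: Plünnecke-Ruzsa gives |3A| ≤ K³·|A| = (3.0000)³ · 6 ≈ 162.0000.
Step 4: Compute 3A = A + A + A directly by enumerating all triples (a,b,c) ∈ A³; |3A| = 32.
Step 5: Check 32 ≤ 162.0000? Yes ✓.

K = 18/6, Plünnecke-Ruzsa bound K³|A| ≈ 162.0000, |3A| = 32, inequality holds.


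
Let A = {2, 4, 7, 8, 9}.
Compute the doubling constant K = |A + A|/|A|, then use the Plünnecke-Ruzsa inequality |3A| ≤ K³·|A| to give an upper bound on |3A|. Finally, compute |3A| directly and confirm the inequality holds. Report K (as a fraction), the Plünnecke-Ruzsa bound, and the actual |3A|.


|A| = 5.
Step 1: Compute A + A by enumerating all 25 pairs.
A + A = {4, 6, 8, 9, 10, 11, 12, 13, 14, 15, 16, 17, 18}, so |A + A| = 13.
Step 2: Doubling constant K = |A + A|/|A| = 13/5 = 13/5 ≈ 2.6000.
Step 3: Plünnecke-Ruzsa gives |3A| ≤ K³·|A| = (2.6000)³ · 5 ≈ 87.8800.
Step 4: Compute 3A = A + A + A directly by enumerating all triples (a,b,c) ∈ A³; |3A| = 20.
Step 5: Check 20 ≤ 87.8800? Yes ✓.

K = 13/5, Plünnecke-Ruzsa bound K³|A| ≈ 87.8800, |3A| = 20, inequality holds.


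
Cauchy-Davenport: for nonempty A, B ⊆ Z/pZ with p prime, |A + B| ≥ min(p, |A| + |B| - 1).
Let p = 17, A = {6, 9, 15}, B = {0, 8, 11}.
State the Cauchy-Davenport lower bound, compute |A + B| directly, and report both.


Cauchy-Davenport: |A + B| ≥ min(p, |A| + |B| - 1) for A, B nonempty in Z/pZ.
|A| = 3, |B| = 3, p = 17.
CD lower bound = min(17, 3 + 3 - 1) = min(17, 5) = 5.
Compute A + B mod 17 directly:
a = 6: 6+0=6, 6+8=14, 6+11=0
a = 9: 9+0=9, 9+8=0, 9+11=3
a = 15: 15+0=15, 15+8=6, 15+11=9
A + B = {0, 3, 6, 9, 14, 15}, so |A + B| = 6.
Verify: 6 ≥ 5? Yes ✓.

CD lower bound = 5, actual |A + B| = 6.


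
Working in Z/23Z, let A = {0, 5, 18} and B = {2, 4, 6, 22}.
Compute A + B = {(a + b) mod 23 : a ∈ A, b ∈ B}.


Work in Z/23Z: reduce every sum a + b modulo 23.
Enumerate all 12 pairs:
a = 0: 0+2=2, 0+4=4, 0+6=6, 0+22=22
a = 5: 5+2=7, 5+4=9, 5+6=11, 5+22=4
a = 18: 18+2=20, 18+4=22, 18+6=1, 18+22=17
Distinct residues collected: {1, 2, 4, 6, 7, 9, 11, 17, 20, 22}
|A + B| = 10 (out of 23 total residues).

A + B = {1, 2, 4, 6, 7, 9, 11, 17, 20, 22}


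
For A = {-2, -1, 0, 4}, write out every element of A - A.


A - A = {a - a' : a, a' ∈ A}.
Compute a - a' for each ordered pair (a, a'):
a = -2: -2--2=0, -2--1=-1, -2-0=-2, -2-4=-6
a = -1: -1--2=1, -1--1=0, -1-0=-1, -1-4=-5
a = 0: 0--2=2, 0--1=1, 0-0=0, 0-4=-4
a = 4: 4--2=6, 4--1=5, 4-0=4, 4-4=0
Collecting distinct values (and noting 0 appears from a-a):
A - A = {-6, -5, -4, -2, -1, 0, 1, 2, 4, 5, 6}
|A - A| = 11

A - A = {-6, -5, -4, -2, -1, 0, 1, 2, 4, 5, 6}


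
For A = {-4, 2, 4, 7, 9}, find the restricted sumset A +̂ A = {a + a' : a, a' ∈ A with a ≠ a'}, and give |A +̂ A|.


Restricted sumset: A +̂ A = {a + a' : a ∈ A, a' ∈ A, a ≠ a'}.
Equivalently, take A + A and drop any sum 2a that is achievable ONLY as a + a for a ∈ A (i.e. sums representable only with equal summands).
Enumerate pairs (a, a') with a < a' (symmetric, so each unordered pair gives one sum; this covers all a ≠ a'):
  -4 + 2 = -2
  -4 + 4 = 0
  -4 + 7 = 3
  -4 + 9 = 5
  2 + 4 = 6
  2 + 7 = 9
  2 + 9 = 11
  4 + 7 = 11
  4 + 9 = 13
  7 + 9 = 16
Collected distinct sums: {-2, 0, 3, 5, 6, 9, 11, 13, 16}
|A +̂ A| = 9
(Reference bound: |A +̂ A| ≥ 2|A| - 3 for |A| ≥ 2, with |A| = 5 giving ≥ 7.)

|A +̂ A| = 9
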